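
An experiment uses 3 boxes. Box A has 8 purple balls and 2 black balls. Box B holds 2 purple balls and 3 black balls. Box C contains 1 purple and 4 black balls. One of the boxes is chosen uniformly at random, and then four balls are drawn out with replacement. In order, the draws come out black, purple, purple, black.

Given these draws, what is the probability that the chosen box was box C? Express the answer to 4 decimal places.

Compute the likelihood of the observed sequence for each case: P(data | box A) = (2/10)(8/10)(8/10)(2/10) = 0.0256; P(data | box B) = (3/5)(2/5)(2/5)(3/5) = 0.0576; P(data | box C) = (4/5)(1/5)(1/5)(4/5) = 0.0256.
The prior-weighted likelihoods are 1/3 · 0.0256 = 0.0085333, 1/3 · 0.0576 = 0.0192, 1/3 · 0.0256 = 0.0085333; with total 0.036267.
Hence P(box C | data) = (0.0085333) / (0.036267) = 0.23529.

0.2353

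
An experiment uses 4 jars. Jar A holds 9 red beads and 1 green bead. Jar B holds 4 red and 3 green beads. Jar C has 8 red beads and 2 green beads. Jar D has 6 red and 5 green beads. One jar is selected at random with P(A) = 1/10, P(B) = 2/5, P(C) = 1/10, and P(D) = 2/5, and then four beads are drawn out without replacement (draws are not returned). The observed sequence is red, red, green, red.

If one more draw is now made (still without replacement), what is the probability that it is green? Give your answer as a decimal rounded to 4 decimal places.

The likelihood of the observed sequence under each hypothesis: P(data | jar A) = (9/10)(8/9)(1/8)(7/7) = 0.1; P(data | jar B) = (4/7)(3/6)(3/5)(2/4) = 0.085714; P(data | jar C) = (8/10)(7/9)(2/8)(6/7) = 0.13333; P(data | jar D) = (6/11)(5/10)(5/9)(4/8) = 0.075758.
Weighting by the prior gives 1/10 · 0.1 = 0.01, 2/5 · 0.085714 = 0.034286, 1/10 · 0.13333 = 0.013333, 2/5 · 0.075758 = 0.030303; summing to 0.087922.
Normalising, the posterior is P(jar A | data) = 0.11374, P(jar B | data) = 0.38996, P(jar C | data) = 0.15165, P(jar D | data) = 0.34466.
Averaging over the posterior, P(green next | data) = (0)(0.11374) + (2/3)(0.38996) + (1/6)(0.15165) + (4/7)(0.34466) = 0.48219.

0.4822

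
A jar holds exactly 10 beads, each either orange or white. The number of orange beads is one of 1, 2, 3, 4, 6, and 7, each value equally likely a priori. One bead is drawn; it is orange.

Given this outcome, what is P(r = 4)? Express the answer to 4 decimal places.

0.1739

Compute the likelihood of this draw for each case: P(data | r = 1) = (1/10) = 1/10; P(data | r = 2) = (2/10) = 1/5; P(data | r = 3) = (3/10) = 3/10; P(data | r = 4) = (4/10) = 2/5; P(data | r = 6) = (6/10) = 3/5; P(data | r = 7) = (7/10) = 7/10.
Weighting by the prior gives 1/6 · 1/10 = 1/60, 1/6 · 1/5 = 1/30, 1/6 · 3/10 = 1/20, 1/6 · 2/5 = 1/15, 1/6 · 3/5 = 1/10, 1/6 · 7/10 = 7/60; these sum to 23/60.
So P(r = 4 | data) = (1/15) / (23/60) = 4/23.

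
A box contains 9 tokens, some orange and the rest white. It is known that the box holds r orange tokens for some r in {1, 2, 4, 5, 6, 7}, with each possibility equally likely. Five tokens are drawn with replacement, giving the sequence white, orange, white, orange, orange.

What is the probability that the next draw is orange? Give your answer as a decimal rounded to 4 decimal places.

0.5805

For each hypothesis, P(data | H) works out to: P(data | r = 1) = (8/9)(1/9)(8/9)(1/9)(1/9) = 0.0010838; P(data | r = 2) = (7/9)(2/9)(7/9)(2/9)(2/9) = 0.0066386; P(data | r = 4) = (5/9)(4/9)(5/9)(4/9)(4/9) = 0.027096; P(data | r = 5) = (4/9)(5/9)(4/9)(5/9)(5/9) = 0.03387; P(data | r = 6) = (3/9)(6/9)(3/9)(6/9)(6/9) = 0.032922; P(data | r = 7) = (2/9)(7/9)(2/9)(7/9)(7/9) = 0.023235.
Multiplying each by its prior: 1/6 · 0.0010838 = 0.00018064, 1/6 · 0.0066386 = 0.0011064, 1/6 · 0.027096 = 0.004516, 1/6 · 0.03387 = 0.005645, 1/6 · 0.032922 = 0.005487, 1/6 · 0.023235 = 0.0038725; summing to 0.020808.
Dividing through by the total gives posterior P(r = 1 | data) = 0.0086815, P(r = 2 | data) = 0.053174, P(r = 4 | data) = 0.21704, P(r = 5 | data) = 0.2713, P(r = 6 | data) = 0.2637, P(r = 7 | data) = 0.18611.
The predictive probability is P(orange next | data) = (1/9)(0.0086815) + (2/9)(0.053174) + (4/9)(0.21704) + (5/9)(0.2713) + (2/3)(0.2637) + (7/9)(0.18611) = 0.58051.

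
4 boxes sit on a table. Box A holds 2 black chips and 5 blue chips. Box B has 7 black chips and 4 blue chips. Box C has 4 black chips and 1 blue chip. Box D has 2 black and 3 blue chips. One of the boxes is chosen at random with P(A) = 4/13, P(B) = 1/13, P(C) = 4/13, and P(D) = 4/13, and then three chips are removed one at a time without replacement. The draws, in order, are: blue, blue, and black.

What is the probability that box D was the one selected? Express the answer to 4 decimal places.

For each hypothesis, P(data | H) works out to: P(data | box A) = (5/7)(4/6)(2/5) = 0.19048; P(data | box B) = (4/11)(3/10)(7/9) = 0.084848; P(data | box C) = (1/5)(0/4) = 0; P(data | box D) = (3/5)(2/4)(2/3) = 0.2.
Multiplying each by its prior: 4/13 · 0.19048 = 0.058608, 1/13 · 0.084848 = 0.0065268, 4/13 · 0 = 0, 4/13 · 0.2 = 0.061538; with total 0.12667.
So P(box D | data) = (0.061538) / (0.12667) = 0.4858.

0.4858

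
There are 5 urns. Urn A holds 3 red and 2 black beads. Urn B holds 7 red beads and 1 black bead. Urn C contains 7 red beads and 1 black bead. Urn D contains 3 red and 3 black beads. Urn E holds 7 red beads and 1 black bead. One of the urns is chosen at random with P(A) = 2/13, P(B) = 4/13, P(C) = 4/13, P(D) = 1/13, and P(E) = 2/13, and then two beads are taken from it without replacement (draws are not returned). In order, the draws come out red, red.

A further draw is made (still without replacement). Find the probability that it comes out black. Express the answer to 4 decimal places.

Under each hypothesis, the probability of the observed sequence is: P(data | urn A) = (3/5)(2/4) = 3/10; P(data | urn B) = (7/8)(6/7) = 3/4; P(data | urn C) = (7/8)(6/7) = 3/4; P(data | urn D) = (3/6)(2/5) = 1/5; P(data | urn E) = (7/8)(6/7) = 3/4.
Weighting by the prior gives 2/13 · 3/10 = 3/65, 4/13 · 3/4 = 3/13, 4/13 · 3/4 = 3/13, 1/13 · 1/5 = 1/65, 2/13 · 3/4 = 3/26; with total 83/130.
Normalising, the posterior is P(urn A | data) = 6/83, P(urn B | data) = 30/83, P(urn C | data) = 30/83, P(urn D | data) = 2/83, P(urn E | data) = 15/83.
So P(black next | data) = Σ P(black next | H) P(H | data) = (2/3)(6/83) + (1/6)(30/83) + (1/6)(30/83) + (3/4)(2/83) + (1/6)(15/83) = 18/83.

0.2169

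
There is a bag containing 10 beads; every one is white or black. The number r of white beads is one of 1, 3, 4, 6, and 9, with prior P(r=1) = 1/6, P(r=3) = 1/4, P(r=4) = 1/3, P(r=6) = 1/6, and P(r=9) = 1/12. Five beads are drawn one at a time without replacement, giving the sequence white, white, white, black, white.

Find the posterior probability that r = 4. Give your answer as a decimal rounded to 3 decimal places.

Compute the likelihood of the observed sequence for each case: P(data | r = 1) = (1/10)(0/9) = 0; P(data | r = 3) = (3/10)(2/9)(1/8)(7/7)(0/6) = 0; P(data | r = 4) = (4/10)(3/9)(2/8)(6/7)(1/6) = 1/210; P(data | r = 6) = (6/10)(5/9)(4/8)(4/7)(3/6) = 1/21; P(data | r = 9) = (9/10)(8/9)(7/8)(1/7)(6/6) = 1/10.
Weighting by the prior gives 1/6 · 0 = 0, 1/4 · 0 = 0, 1/3 · 1/210 = 1/630, 1/6 · 1/21 = 1/126, 1/12 · 1/10 = 1/120; summing to 1/56.
Hence P(r = 4 | data) = (1/630) / (1/56) = 4/45.

0.089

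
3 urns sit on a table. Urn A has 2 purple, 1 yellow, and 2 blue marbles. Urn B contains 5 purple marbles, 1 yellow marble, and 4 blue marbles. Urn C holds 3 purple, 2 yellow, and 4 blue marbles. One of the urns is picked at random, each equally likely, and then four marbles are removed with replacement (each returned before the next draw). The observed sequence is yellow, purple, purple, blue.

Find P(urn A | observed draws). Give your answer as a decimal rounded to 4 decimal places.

0.3790

Compute the likelihood of the observed sequence for each case: P(data | urn A) = (1/5)(2/5)(2/5)(2/5) = 0.0128; P(data | urn B) = (1/10)(5/10)(5/10)(4/10) = 0.01; P(data | urn C) = (2/9)(3/9)(3/9)(4/9) = 0.010974.
Multiplying each by its prior: 1/3 · 0.0128 = 0.0042667, 1/3 · 0.01 = 0.0033333, 1/3 · 0.010974 = 0.003658; with total 0.011258.
Therefore the posterior P(urn A | data) = (0.0042667) / (0.011258) = 0.37899.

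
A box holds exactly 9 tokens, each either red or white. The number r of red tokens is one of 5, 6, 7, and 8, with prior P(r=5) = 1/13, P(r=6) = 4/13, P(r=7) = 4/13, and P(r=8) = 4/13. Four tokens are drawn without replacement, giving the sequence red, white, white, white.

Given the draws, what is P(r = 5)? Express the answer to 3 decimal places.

For each hypothesis, P(data | H) works out to: P(data | r = 5) = (5/9)(4/8)(3/7)(2/6) = 0.039683; P(data | r = 6) = (6/9)(3/8)(2/7)(1/6) = 0.011905; P(data | r = 7) = (7/9)(2/8)(1/7)(0/6) = 0; P(data | r = 8) = (8/9)(1/8)(0/7) = 0.
Weighting by the prior gives 1/13 · 0.039683 = 0.0030525, 4/13 · 0.011905 = 0.003663, 4/13 · 0 = 0, 4/13 · 0 = 0; with total 0.0067155.
Therefore the posterior P(r = 5 | data) = (0.0030525) / (0.0067155) = 0.45455.

0.455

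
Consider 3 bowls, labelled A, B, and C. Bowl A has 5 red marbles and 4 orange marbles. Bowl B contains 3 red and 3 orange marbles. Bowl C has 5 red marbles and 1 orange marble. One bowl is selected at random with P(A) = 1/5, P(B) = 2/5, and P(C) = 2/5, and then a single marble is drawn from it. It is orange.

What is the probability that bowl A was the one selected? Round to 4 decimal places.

Under each hypothesis, the probability of this draw is: P(data | bowl A) = (4/9) = 4/9; P(data | bowl B) = (3/6) = 1/2; P(data | bowl C) = (1/6) = 1/6.
Multiplying each by its prior: 1/5 · 4/9 = 4/45, 2/5 · 1/2 = 1/5, 2/5 · 1/6 = 1/15; these sum to 16/45.
Therefore the posterior P(bowl A | data) = (4/45) / (16/45) = 1/4.

0.2500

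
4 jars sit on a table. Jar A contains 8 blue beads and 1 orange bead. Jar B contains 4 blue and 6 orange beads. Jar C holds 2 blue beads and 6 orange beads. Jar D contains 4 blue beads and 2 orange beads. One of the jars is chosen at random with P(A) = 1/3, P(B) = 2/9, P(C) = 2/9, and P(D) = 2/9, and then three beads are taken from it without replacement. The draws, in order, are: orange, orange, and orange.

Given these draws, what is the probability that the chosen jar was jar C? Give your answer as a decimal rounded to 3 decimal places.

0.682

Compute the likelihood of the observed sequence for each case: P(data | jar A) = (1/9)(0/8) = 0; P(data | jar B) = (6/10)(5/9)(4/8) = 1/6; P(data | jar C) = (6/8)(5/7)(4/6) = 5/14; P(data | jar D) = (2/6)(1/5)(0/4) = 0.
Multiplying each by its prior: 1/3 · 0 = 0, 2/9 · 1/6 = 1/27, 2/9 · 5/14 = 5/63, 2/9 · 0 = 0; these sum to 22/189.
By Bayes' rule, P(jar C | data) = (5/63) / (22/189) = 15/22.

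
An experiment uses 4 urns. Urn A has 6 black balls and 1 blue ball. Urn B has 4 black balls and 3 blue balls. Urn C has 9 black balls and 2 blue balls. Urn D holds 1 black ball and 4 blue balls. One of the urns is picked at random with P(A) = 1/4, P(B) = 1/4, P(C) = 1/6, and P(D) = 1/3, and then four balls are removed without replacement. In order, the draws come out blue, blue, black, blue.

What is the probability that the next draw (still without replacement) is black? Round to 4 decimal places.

0.0968

The likelihood of the observed sequence under each hypothesis: P(data | urn A) = (1/7)(0/6) = 0; P(data | urn B) = (3/7)(2/6)(4/5)(1/4) = 1/35; P(data | urn C) = (2/11)(1/10)(9/9)(0/8) = 0; P(data | urn D) = (4/5)(3/4)(1/3)(2/2) = 1/5.
Multiplying each by its prior: 1/4 · 0 = 0, 1/4 · 1/35 = 1/140, 1/6 · 0 = 0, 1/3 · 1/5 = 1/15; with total 31/420.
Normalising, the posterior is P(urn A | data) = 0, P(urn B | data) = 3/31, P(urn C | data) = 0, P(urn D | data) = 28/31.
So P(black next | data) = Σ P(black next | H) P(H | data) = (1)(3/31) + (0)(28/31) = 3/31.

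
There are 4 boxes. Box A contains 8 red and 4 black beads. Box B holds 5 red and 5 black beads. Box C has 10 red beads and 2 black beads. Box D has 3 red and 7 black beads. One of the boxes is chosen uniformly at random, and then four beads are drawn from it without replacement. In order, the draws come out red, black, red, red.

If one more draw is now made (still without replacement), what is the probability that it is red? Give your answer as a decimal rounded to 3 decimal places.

0.651

The likelihood of the observed sequence under each hypothesis: P(data | box A) = (8/12)(4/11)(7/10)(6/9) = 0.11313; P(data | box B) = (5/10)(5/9)(4/8)(3/7) = 0.059524; P(data | box C) = (10/12)(2/11)(9/10)(8/9) = 0.12121; P(data | box D) = (3/10)(7/9)(2/8)(1/7) = 0.0083333.
The prior-weighted likelihoods are 1/4 · 0.11313 = 0.028283, 1/4 · 0.059524 = 0.014881, 1/4 · 0.12121 = 0.030303, 1/4 · 0.0083333 = 0.0020833; with total 0.07555.
The posterior is then P(box A | data) = 0.37436, P(box B | data) = 0.19697, P(box C | data) = 0.4011, P(box D | data) = 0.027576.
So P(red next | data) = Σ P(red next | H) P(H | data) = (5/8)(0.37436) + (1/3)(0.19697) + (7/8)(0.4011) + (0)(0.027576) = 0.65059.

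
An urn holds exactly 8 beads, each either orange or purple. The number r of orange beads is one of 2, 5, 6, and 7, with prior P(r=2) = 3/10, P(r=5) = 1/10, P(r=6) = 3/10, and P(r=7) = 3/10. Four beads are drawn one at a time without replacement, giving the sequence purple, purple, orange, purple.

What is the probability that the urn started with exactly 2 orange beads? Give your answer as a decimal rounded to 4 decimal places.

0.9600

For each hypothesis, P(data | H) works out to: P(data | r = 2) = (6/8)(5/7)(2/6)(4/5) = 1/7; P(data | r = 5) = (3/8)(2/7)(5/6)(1/5) = 1/56; P(data | r = 6) = (2/8)(1/7)(6/6)(0/5) = 0; P(data | r = 7) = (1/8)(0/7) = 0.
Multiplying each by its prior: 3/10 · 1/7 = 3/70, 1/10 · 1/56 = 1/560, 3/10 · 0 = 0, 3/10 · 0 = 0; with total 5/112.
So P(r = 2 | data) = (3/70) / (5/112) = 24/25.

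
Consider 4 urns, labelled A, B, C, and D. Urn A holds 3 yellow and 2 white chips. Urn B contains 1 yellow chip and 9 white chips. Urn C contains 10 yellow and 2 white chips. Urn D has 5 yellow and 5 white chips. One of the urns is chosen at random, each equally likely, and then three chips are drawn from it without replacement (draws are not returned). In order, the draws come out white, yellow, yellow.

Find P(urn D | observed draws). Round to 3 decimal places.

0.292

The likelihood of the observed sequence under each hypothesis: P(data | urn A) = (2/5)(3/4)(2/3) = 0.2; P(data | urn B) = (9/10)(1/9)(0/8) = 0; P(data | urn C) = (2/12)(10/11)(9/10) = 0.13636; P(data | urn D) = (5/10)(5/9)(4/8) = 0.13889.
The prior-weighted likelihoods are 1/4 · 0.2 = 0.05, 1/4 · 0 = 0, 1/4 · 0.13636 = 0.034091, 1/4 · 0.13889 = 0.034722; with total 0.11881.
Hence P(urn D | data) = (0.034722) / (0.11881) = 0.29224.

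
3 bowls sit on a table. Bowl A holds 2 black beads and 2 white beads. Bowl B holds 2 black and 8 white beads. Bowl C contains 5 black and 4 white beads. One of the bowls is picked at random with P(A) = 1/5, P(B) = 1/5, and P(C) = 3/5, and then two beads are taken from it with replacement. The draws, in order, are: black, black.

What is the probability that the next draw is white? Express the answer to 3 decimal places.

0.468

Compute the likelihood of the observed sequence for each case: P(data | bowl A) = (2/4)(2/4) = 0.25; P(data | bowl B) = (2/10)(2/10) = 0.04; P(data | bowl C) = (5/9)(5/9) = 0.30864.
Weighting by the prior gives 1/5 · 0.25 = 0.05, 1/5 · 0.04 = 0.008, 3/5 · 0.30864 = 0.18519; summing to 0.24319.
Normalising, the posterior is P(bowl A | data) = 0.2056, P(bowl B | data) = 0.032897, P(bowl C | data) = 0.7615.
The predictive probability is P(white next | data) = (1/2)(0.2056) + (4/5)(0.032897) + (4/9)(0.7615) = 0.46756.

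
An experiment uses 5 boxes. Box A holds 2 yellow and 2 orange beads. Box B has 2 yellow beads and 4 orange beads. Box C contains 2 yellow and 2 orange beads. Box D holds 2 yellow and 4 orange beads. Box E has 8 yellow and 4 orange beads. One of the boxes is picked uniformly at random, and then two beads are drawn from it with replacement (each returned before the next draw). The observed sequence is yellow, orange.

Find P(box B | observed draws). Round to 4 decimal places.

Under each hypothesis, the probability of the observed sequence is: P(data | box A) = (2/4)(2/4) = 1/4; P(data | box B) = (2/6)(4/6) = 2/9; P(data | box C) = (2/4)(2/4) = 1/4; P(data | box D) = (2/6)(4/6) = 2/9; P(data | box E) = (8/12)(4/12) = 2/9.
Weighting by the prior gives 1/5 · 1/4 = 1/20, 1/5 · 2/9 = 2/45, 1/5 · 1/4 = 1/20, 1/5 · 2/9 = 2/45, 1/5 · 2/9 = 2/45; with total 7/30.
Therefore the posterior P(box B | data) = (2/45) / (7/30) = 4/21.

0.1905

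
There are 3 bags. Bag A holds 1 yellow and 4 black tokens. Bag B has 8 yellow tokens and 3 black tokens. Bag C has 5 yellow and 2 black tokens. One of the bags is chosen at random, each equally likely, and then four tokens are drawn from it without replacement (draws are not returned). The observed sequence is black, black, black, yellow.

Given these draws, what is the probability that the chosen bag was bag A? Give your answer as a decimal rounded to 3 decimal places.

0.971

Compute the likelihood of the observed sequence for each case: P(data | bag A) = (4/5)(3/4)(2/3)(1/2) = 1/5; P(data | bag B) = (3/11)(2/10)(1/9)(8/8) = 1/165; P(data | bag C) = (2/7)(1/6)(0/5) = 0.
Multiplying each by its prior: 1/3 · 1/5 = 1/15, 1/3 · 1/165 = 1/495, 1/3 · 0 = 0; these sum to 34/495.
Therefore the posterior P(bag A | data) = (1/15) / (34/495) = 33/34.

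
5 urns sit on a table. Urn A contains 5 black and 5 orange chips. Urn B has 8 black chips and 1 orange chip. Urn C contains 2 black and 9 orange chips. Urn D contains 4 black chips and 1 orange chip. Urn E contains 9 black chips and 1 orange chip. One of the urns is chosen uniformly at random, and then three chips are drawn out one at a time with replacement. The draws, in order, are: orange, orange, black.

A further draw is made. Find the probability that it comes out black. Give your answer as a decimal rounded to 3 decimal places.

0.429

The likelihood of the observed sequence under each hypothesis: P(data | urn A) = (5/10)(5/10)(5/10) = 0.125; P(data | urn B) = (1/9)(1/9)(8/9) = 0.010974; P(data | urn C) = (9/11)(9/11)(2/11) = 0.12171; P(data | urn D) = (1/5)(1/5)(4/5) = 0.032; P(data | urn E) = (1/10)(1/10)(9/10) = 0.009.
Multiplying each by its prior: 1/5 · 0.125 = 0.025, 1/5 · 0.010974 = 0.0021948, 1/5 · 0.12171 = 0.024343, 1/5 · 0.032 = 0.0064, 1/5 · 0.009 = 0.0018; these sum to 0.059737.
Normalising, the posterior is P(urn A | data) = 0.4185, P(urn B | data) = 0.036741, P(urn C | data) = 0.40749, P(urn D | data) = 0.10714, P(urn E | data) = 0.030132.
Averaging over the posterior, P(black next | data) = (1/2)(0.4185) + (8/9)(0.036741) + (2/11)(0.40749) + (4/5)(0.10714) + (9/10)(0.030132) = 0.42882.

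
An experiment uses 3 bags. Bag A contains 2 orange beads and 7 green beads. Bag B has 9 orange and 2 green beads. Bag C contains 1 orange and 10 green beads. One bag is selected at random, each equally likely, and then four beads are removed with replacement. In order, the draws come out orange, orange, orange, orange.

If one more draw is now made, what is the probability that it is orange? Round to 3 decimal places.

For each hypothesis, P(data | H) works out to: P(data | bag A) = (2/9)(2/9)(2/9)(2/9) = 0.0024387; P(data | bag B) = (9/11)(9/11)(9/11)(9/11) = 0.44813; P(data | bag C) = (1/11)(1/11)(1/11)(1/11) = 6.8301e-05.
Weighting by the prior gives 1/3 · 0.0024387 = 0.00081288, 1/3 · 0.44813 = 0.14938, 1/3 · 6.8301e-05 = 2.2767e-05; summing to 0.15021.
Dividing through by the total gives posterior P(bag A | data) = 0.0054116, P(bag B | data) = 0.99444, P(bag C | data) = 0.00015157.
Averaging over the posterior, P(orange next | data) = (2/9)(0.0054116) + (9/11)(0.99444) + (1/11)(0.00015157) = 0.81485.

0.815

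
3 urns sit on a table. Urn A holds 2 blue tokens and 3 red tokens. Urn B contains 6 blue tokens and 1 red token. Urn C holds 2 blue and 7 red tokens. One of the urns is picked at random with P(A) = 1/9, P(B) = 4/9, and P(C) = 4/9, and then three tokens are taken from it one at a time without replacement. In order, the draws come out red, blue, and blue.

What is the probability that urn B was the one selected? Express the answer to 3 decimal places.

0.730

The likelihood of the observed sequence under each hypothesis: P(data | urn A) = (3/5)(2/4)(1/3) = 0.1; P(data | urn B) = (1/7)(6/6)(5/5) = 0.14286; P(data | urn C) = (7/9)(2/8)(1/7) = 0.027778.
Multiplying each by its prior: 1/9 · 0.1 = 0.011111, 4/9 · 0.14286 = 0.063492, 4/9 · 0.027778 = 0.012346; summing to 0.086949.
By Bayes' rule, P(urn B | data) = (0.063492) / (0.086949) = 0.73022.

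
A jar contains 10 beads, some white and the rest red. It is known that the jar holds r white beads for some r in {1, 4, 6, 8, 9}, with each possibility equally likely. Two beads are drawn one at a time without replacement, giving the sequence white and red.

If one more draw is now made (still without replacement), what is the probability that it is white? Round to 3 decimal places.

Compute the likelihood of the observed sequence for each case: P(data | r = 1) = (1/10)(9/9) = 1/10; P(data | r = 4) = (4/10)(6/9) = 4/15; P(data | r = 6) = (6/10)(4/9) = 4/15; P(data | r = 8) = (8/10)(2/9) = 8/45; P(data | r = 9) = (9/10)(1/9) = 1/10.
The prior-weighted likelihoods are 1/5 · 1/10 = 1/50, 1/5 · 4/15 = 4/75, 1/5 · 4/15 = 4/75, 1/5 · 8/45 = 8/225, 1/5 · 1/10 = 1/50; summing to 41/225.
The posterior is then P(r = 1 | data) = 9/82, P(r = 4 | data) = 12/41, P(r = 6 | data) = 12/41, P(r = 8 | data) = 8/41, P(r = 9 | data) = 9/82.
So P(white next | data) = Σ P(white next | H) P(H | data) = (0)(9/82) + (3/8)(12/41) + (5/8)(12/41) + (7/8)(8/41) + (1)(9/82) = 47/82.

0.573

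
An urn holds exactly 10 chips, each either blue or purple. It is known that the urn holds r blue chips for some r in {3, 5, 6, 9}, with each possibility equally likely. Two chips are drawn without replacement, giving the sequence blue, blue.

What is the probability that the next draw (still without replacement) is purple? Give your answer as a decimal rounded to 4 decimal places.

0.3262

For each hypothesis, P(data | H) works out to: P(data | r = 3) = (3/10)(2/9) = 1/15; P(data | r = 5) = (5/10)(4/9) = 2/9; P(data | r = 6) = (6/10)(5/9) = 1/3; P(data | r = 9) = (9/10)(8/9) = 4/5.
Weighting by the prior gives 1/4 · 1/15 = 1/60, 1/4 · 2/9 = 1/18, 1/4 · 1/3 = 1/12, 1/4 · 4/5 = 1/5; with total 16/45.
The posterior is then P(r = 3 | data) = 3/64, P(r = 5 | data) = 5/32, P(r = 6 | data) = 15/64, P(r = 9 | data) = 9/16.
The predictive probability is P(purple next | data) = (7/8)(3/64) + (5/8)(5/32) + (1/2)(15/64) + (1/8)(9/16) = 167/512.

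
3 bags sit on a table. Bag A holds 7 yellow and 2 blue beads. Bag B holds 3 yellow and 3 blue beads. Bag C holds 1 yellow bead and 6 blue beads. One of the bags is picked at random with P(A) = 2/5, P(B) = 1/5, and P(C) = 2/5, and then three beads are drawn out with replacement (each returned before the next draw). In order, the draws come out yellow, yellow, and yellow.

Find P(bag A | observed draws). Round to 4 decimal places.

0.8779

Compute the likelihood of the observed sequence for each case: P(data | bag A) = (7/9)(7/9)(7/9) = 0.47051; P(data | bag B) = (3/6)(3/6)(3/6) = 0.125; P(data | bag C) = (1/7)(1/7)(1/7) = 0.0029155.
Multiplying each by its prior: 2/5 · 0.47051 = 0.1882, 1/5 · 0.125 = 0.025, 2/5 · 0.0029155 = 0.0011662; with total 0.21437.
By Bayes' rule, P(bag A | data) = (0.1882) / (0.21437) = 0.87794.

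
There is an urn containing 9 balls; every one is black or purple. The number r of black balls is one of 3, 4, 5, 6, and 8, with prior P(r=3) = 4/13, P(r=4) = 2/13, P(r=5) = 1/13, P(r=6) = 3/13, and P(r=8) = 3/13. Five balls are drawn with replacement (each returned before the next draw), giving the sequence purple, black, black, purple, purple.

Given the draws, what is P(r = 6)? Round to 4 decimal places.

0.1769

Compute the likelihood of the observed sequence for each case: P(data | r = 3) = (6/9)(3/9)(3/9)(6/9)(6/9) = 0.032922; P(data | r = 4) = (5/9)(4/9)(4/9)(5/9)(5/9) = 0.03387; P(data | r = 5) = (4/9)(5/9)(5/9)(4/9)(4/9) = 0.027096; P(data | r = 6) = (3/9)(6/9)(6/9)(3/9)(3/9) = 0.016461; P(data | r = 8) = (1/9)(8/9)(8/9)(1/9)(1/9) = 0.0010838.
Multiplying each by its prior: 4/13 · 0.032922 = 0.01013, 2/13 · 0.03387 = 0.0052108, 1/13 · 0.027096 = 0.0020843, 3/13 · 0.016461 = 0.0037987, 3/13 · 0.0010838 = 0.00025012; with total 0.021474.
So P(r = 6 | data) = (0.0037987) / (0.021474) = 0.1769.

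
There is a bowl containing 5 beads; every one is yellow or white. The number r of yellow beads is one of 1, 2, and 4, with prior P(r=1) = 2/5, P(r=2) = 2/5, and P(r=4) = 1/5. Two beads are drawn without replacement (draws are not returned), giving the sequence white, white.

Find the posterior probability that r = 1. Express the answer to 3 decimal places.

0.667

The likelihood of the observed sequence under each hypothesis: P(data | r = 1) = (4/5)(3/4) = 3/5; P(data | r = 2) = (3/5)(2/4) = 3/10; P(data | r = 4) = (1/5)(0/4) = 0.
The prior-weighted likelihoods are 2/5 · 3/5 = 6/25, 2/5 · 3/10 = 3/25, 1/5 · 0 = 0; summing to 9/25.
Therefore the posterior P(r = 1 | data) = (6/25) / (9/25) = 2/3.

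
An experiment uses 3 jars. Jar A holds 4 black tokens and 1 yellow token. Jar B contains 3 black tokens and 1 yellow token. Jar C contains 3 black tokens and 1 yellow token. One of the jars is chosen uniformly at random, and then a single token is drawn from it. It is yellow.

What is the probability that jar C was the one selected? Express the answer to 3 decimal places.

0.357

For each hypothesis, P(data | H) works out to: P(data | jar A) = (1/5) = 1/5; P(data | jar B) = (1/4) = 1/4; P(data | jar C) = (1/4) = 1/4.
Weighting by the prior gives 1/3 · 1/5 = 1/15, 1/3 · 1/4 = 1/12, 1/3 · 1/4 = 1/12; these sum to 7/30.
Therefore the posterior P(jar C | data) = (1/12) / (7/30) = 5/14.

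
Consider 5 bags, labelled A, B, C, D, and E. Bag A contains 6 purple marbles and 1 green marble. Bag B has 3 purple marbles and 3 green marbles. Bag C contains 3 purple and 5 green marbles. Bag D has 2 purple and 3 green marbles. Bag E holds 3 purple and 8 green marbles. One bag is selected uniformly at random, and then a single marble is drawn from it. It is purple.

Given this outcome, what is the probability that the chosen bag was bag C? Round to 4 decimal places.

0.1559

Under each hypothesis, the probability of this draw is: P(data | bag A) = (6/7) = 0.85714; P(data | bag B) = (3/6) = 0.5; P(data | bag C) = (3/8) = 0.375; P(data | bag D) = (2/5) = 0.4; P(data | bag E) = (3/11) = 0.27273.
Weighting by the prior gives 1/5 · 0.85714 = 0.17143, 1/5 · 0.5 = 0.1, 1/5 · 0.375 = 0.075, 1/5 · 0.4 = 0.08, 1/5 · 0.27273 = 0.054545; summing to 0.48097.
So P(bag C | data) = (0.075) / (0.48097) = 0.15593.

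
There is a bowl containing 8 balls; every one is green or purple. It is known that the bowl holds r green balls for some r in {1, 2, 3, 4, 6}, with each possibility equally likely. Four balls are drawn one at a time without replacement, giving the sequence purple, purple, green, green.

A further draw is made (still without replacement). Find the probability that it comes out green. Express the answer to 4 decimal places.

0.4219

Compute the likelihood of the observed sequence for each case: P(data | r = 1) = (7/8)(6/7)(1/6)(0/5) = 0; P(data | r = 2) = (6/8)(5/7)(2/6)(1/5) = 1/28; P(data | r = 3) = (5/8)(4/7)(3/6)(2/5) = 1/14; P(data | r = 4) = (4/8)(3/7)(4/6)(3/5) = 3/35; P(data | r = 6) = (2/8)(1/7)(6/6)(5/5) = 1/28.
Weighting by the prior gives 1/5 · 0 = 0, 1/5 · 1/28 = 1/140, 1/5 · 1/14 = 1/70, 1/5 · 3/35 = 3/175, 1/5 · 1/28 = 1/140; these sum to 8/175.
The posterior is then P(r = 1 | data) = 0, P(r = 2 | data) = 5/32, P(r = 3 | data) = 5/16, P(r = 4 | data) = 3/8, P(r = 6 | data) = 5/32.
Averaging over the posterior, P(green next | data) = (0)(5/32) + (1/4)(5/16) + (1/2)(3/8) + (1)(5/32) = 27/64.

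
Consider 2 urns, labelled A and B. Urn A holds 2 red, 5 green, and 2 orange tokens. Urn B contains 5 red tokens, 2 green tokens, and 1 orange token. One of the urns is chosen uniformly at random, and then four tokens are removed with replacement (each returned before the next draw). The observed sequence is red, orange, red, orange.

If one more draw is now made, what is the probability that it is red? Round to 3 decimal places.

0.510

Compute the likelihood of the observed sequence for each case: P(data | urn A) = (2/9)(2/9)(2/9)(2/9) = 0.0024387; P(data | urn B) = (5/8)(1/8)(5/8)(1/8) = 0.0061035.
Weighting by the prior gives 1/2 · 0.0024387 = 0.0012193, 1/2 · 0.0061035 = 0.0030518; summing to 0.0042711.
The posterior is then P(urn A | data) = 0.28548, P(urn B | data) = 0.71452.
The predictive probability is P(red next | data) = (2/9)(0.28548) + (5/8)(0.71452) = 0.51001.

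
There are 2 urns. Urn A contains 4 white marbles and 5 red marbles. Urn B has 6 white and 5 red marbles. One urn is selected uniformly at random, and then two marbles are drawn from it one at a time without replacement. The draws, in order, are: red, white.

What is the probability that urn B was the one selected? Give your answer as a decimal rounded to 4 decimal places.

Under each hypothesis, the probability of the observed sequence is: P(data | urn A) = (5/9)(4/8) = 5/18; P(data | urn B) = (5/11)(6/10) = 3/11.
The prior-weighted likelihoods are 1/2 · 5/18 = 5/36, 1/2 · 3/11 = 3/22; with total 109/396.
So P(urn B | data) = (3/22) / (109/396) = 54/109.

0.4954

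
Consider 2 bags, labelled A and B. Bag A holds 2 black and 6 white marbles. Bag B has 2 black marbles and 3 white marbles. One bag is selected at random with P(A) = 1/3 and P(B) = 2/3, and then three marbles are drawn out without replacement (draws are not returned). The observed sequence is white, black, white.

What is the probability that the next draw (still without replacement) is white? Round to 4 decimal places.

The likelihood of the observed sequence under each hypothesis: P(data | bag A) = (6/8)(2/7)(5/6) = 5/28; P(data | bag B) = (3/5)(2/4)(2/3) = 1/5.
Multiplying each by its prior: 1/3 · 5/28 = 5/84, 2/3 · 1/5 = 2/15; summing to 27/140.
Dividing through by the total gives posterior P(bag A | data) = 25/81, P(bag B | data) = 56/81.
So P(white next | data) = Σ P(white next | H) P(H | data) = (4/5)(25/81) + (1/2)(56/81) = 16/27.

0.5926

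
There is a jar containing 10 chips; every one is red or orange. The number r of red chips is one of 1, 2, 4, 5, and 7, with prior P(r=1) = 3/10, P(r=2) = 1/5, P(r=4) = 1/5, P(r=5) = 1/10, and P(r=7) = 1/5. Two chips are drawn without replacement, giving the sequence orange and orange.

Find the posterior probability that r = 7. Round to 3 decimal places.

For each hypothesis, P(data | H) works out to: P(data | r = 1) = (9/10)(8/9) = 4/5; P(data | r = 2) = (8/10)(7/9) = 28/45; P(data | r = 4) = (6/10)(5/9) = 1/3; P(data | r = 5) = (5/10)(4/9) = 2/9; P(data | r = 7) = (3/10)(2/9) = 1/15.
Weighting by the prior gives 3/10 · 4/5 = 6/25, 1/5 · 28/45 = 28/225, 1/5 · 1/3 = 1/15, 1/10 · 2/9 = 1/45, 1/5 · 1/15 = 1/75; with total 7/15.
So P(r = 7 | data) = (1/75) / (7/15) = 1/35.

0.029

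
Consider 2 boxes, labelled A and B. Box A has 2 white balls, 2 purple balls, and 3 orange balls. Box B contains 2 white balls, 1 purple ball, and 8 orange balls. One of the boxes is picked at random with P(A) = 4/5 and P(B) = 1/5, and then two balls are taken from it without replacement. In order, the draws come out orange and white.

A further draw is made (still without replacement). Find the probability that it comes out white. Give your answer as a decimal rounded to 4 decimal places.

Compute the likelihood of the observed sequence for each case: P(data | box A) = (3/7)(2/6) = 0.14286; P(data | box B) = (8/11)(2/10) = 0.14545.
Multiplying each by its prior: 4/5 · 0.14286 = 0.11429, 1/5 · 0.14545 = 0.029091; these sum to 0.14338.
Dividing through by the total gives posterior P(box A | data) = 0.7971, P(box B | data) = 0.2029.
So P(white next | data) = Σ P(white next | H) P(H | data) = (1/5)(0.7971) + (1/9)(0.2029) = 0.18196.

0.1820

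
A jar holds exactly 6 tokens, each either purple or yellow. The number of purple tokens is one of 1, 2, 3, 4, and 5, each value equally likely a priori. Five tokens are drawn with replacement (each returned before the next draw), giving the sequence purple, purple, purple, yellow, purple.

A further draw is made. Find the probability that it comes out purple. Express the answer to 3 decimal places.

0.694

Under each hypothesis, the probability of the observed sequence is: P(data | r = 1) = (1/6)(1/6)(1/6)(5/6)(1/6) = 0.000643; P(data | r = 2) = (2/6)(2/6)(2/6)(4/6)(2/6) = 0.0082305; P(data | r = 3) = (3/6)(3/6)(3/6)(3/6)(3/6) = 0.03125; P(data | r = 4) = (4/6)(4/6)(4/6)(2/6)(4/6) = 0.065844; P(data | r = 5) = (5/6)(5/6)(5/6)(1/6)(5/6) = 0.080376.
Weighting by the prior gives 1/5 · 0.000643 = 0.0001286, 1/5 · 0.0082305 = 0.0016461, 1/5 · 0.03125 = 0.00625, 1/5 · 0.065844 = 0.013169, 1/5 · 0.080376 = 0.016075; with total 0.037269.
The posterior is then P(r = 1 | data) = 0.0034507, P(r = 2 | data) = 0.044168, P(r = 3 | data) = 0.1677, P(r = 4 | data) = 0.35335, P(r = 5 | data) = 0.43133.
So P(purple next | data) = Σ P(purple next | H) P(H | data) = (1/6)(0.0034507) + (1/3)(0.044168) + (1/2)(0.1677) + (2/3)(0.35335) + (5/6)(0.43133) = 0.69416.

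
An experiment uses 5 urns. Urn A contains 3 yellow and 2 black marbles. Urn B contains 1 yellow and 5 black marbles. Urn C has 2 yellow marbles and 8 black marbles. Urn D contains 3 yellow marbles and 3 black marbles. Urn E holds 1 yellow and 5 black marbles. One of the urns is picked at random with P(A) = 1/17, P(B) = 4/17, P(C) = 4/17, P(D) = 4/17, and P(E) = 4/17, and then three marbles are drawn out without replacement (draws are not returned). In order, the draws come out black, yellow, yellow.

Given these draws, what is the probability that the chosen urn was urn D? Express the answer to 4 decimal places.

Under each hypothesis, the probability of the observed sequence is: P(data | urn A) = (2/5)(3/4)(2/3) = 1/5; P(data | urn B) = (5/6)(1/5)(0/4) = 0; P(data | urn C) = (8/10)(2/9)(1/8) = 1/45; P(data | urn D) = (3/6)(3/5)(2/4) = 3/20; P(data | urn E) = (5/6)(1/5)(0/4) = 0.
Weighting by the prior gives 1/17 · 1/5 = 1/85, 4/17 · 0 = 0, 4/17 · 1/45 = 4/765, 4/17 · 3/20 = 3/85, 4/17 · 0 = 0; summing to 8/153.
Hence P(urn D | data) = (3/85) / (8/153) = 27/40.

0.6750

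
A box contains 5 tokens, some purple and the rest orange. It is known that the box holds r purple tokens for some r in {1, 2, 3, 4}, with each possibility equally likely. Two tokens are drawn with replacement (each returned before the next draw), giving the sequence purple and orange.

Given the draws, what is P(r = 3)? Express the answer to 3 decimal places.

Compute the likelihood of the observed sequence for each case: P(data | r = 1) = (1/5)(4/5) = 4/25; P(data | r = 2) = (2/5)(3/5) = 6/25; P(data | r = 3) = (3/5)(2/5) = 6/25; P(data | r = 4) = (4/5)(1/5) = 4/25.
Multiplying each by its prior: 1/4 · 4/25 = 1/25, 1/4 · 6/25 = 3/50, 1/4 · 6/25 = 3/50, 1/4 · 4/25 = 1/25; with total 1/5.
Therefore the posterior P(r = 3 | data) = (3/50) / (1/5) = 3/10.

0.300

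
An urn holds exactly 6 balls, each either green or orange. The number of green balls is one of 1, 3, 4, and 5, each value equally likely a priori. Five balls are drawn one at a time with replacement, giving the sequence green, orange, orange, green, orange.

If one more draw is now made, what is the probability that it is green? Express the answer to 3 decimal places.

Compute the likelihood of the observed sequence for each case: P(data | r = 1) = (1/6)(5/6)(5/6)(1/6)(5/6) = 0.016075; P(data | r = 3) = (3/6)(3/6)(3/6)(3/6)(3/6) = 0.03125; P(data | r = 4) = (4/6)(2/6)(2/6)(4/6)(2/6) = 0.016461; P(data | r = 5) = (5/6)(1/6)(1/6)(5/6)(1/6) = 0.003215.
Weighting by the prior gives 1/4 · 0.016075 = 0.0040188, 1/4 · 0.03125 = 0.0078125, 1/4 · 0.016461 = 0.0041152, 1/4 · 0.003215 = 0.00080376; with total 0.01675.
Dividing through by the total gives posterior P(r = 1 | data) = 0.23992, P(r = 3 | data) = 0.46641, P(r = 4 | data) = 0.24568, P(r = 5 | data) = 0.047985.
So P(green next | data) = Σ P(green next | H) P(H | data) = (1/6)(0.23992) + (1/2)(0.46641) + (2/3)(0.24568) + (5/6)(0.047985) = 0.47697.

0.477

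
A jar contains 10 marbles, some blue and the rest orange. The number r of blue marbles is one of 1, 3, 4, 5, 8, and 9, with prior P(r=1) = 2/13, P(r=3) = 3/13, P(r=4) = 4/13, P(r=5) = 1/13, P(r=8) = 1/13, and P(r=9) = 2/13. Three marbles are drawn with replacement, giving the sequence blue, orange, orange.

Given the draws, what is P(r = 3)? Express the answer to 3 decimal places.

Compute the likelihood of the observed sequence for each case: P(data | r = 1) = (1/10)(9/10)(9/10) = 0.081; P(data | r = 3) = (3/10)(7/10)(7/10) = 0.147; P(data | r = 4) = (4/10)(6/10)(6/10) = 0.144; P(data | r = 5) = (5/10)(5/10)(5/10) = 0.125; P(data | r = 8) = (8/10)(2/10)(2/10) = 0.032; P(data | r = 9) = (9/10)(1/10)(1/10) = 0.009.
Weighting by the prior gives 2/13 · 0.081 = 0.012462, 3/13 · 0.147 = 0.033923, 4/13 · 0.144 = 0.044308, 1/13 · 0.125 = 0.0096154, 1/13 · 0.032 = 0.0024615, 2/13 · 0.009 = 0.0013846; summing to 0.10415.
Hence P(r = 3 | data) = (0.033923) / (0.10415) = 0.3257.

0.326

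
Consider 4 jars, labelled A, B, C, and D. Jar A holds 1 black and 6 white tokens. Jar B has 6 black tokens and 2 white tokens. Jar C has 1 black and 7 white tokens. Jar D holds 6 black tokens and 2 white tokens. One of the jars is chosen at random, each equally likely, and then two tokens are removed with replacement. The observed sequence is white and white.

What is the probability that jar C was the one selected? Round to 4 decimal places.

0.4711

For each hypothesis, P(data | H) works out to: P(data | jar A) = (6/7)(6/7) = 0.73469; P(data | jar B) = (2/8)(2/8) = 0.0625; P(data | jar C) = (7/8)(7/8) = 0.76562; P(data | jar D) = (2/8)(2/8) = 0.0625.
The prior-weighted likelihoods are 1/4 · 0.73469 = 0.18367, 1/4 · 0.0625 = 0.015625, 1/4 · 0.76562 = 0.19141, 1/4 · 0.0625 = 0.015625; with total 0.40633.
Therefore the posterior P(jar C | data) = (0.19141) / (0.40633) = 0.47106.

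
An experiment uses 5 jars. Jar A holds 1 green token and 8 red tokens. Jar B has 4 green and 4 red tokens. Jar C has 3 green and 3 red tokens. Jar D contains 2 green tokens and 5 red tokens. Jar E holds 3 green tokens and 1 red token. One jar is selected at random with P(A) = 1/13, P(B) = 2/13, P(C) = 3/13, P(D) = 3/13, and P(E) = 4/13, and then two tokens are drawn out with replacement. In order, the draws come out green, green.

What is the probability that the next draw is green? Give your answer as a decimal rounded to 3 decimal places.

0.634

Under each hypothesis, the probability of the observed sequence is: P(data | jar A) = (1/9)(1/9) = 0.012346; P(data | jar B) = (4/8)(4/8) = 0.25; P(data | jar C) = (3/6)(3/6) = 0.25; P(data | jar D) = (2/7)(2/7) = 0.081633; P(data | jar E) = (3/4)(3/4) = 0.5625.
Weighting by the prior gives 1/13 · 0.012346 = 0.00094967, 2/13 · 0.25 = 0.038462, 3/13 · 0.25 = 0.057692, 3/13 · 0.081633 = 0.018838, 4/13 · 0.5625 = 0.17308; with total 0.28902.
The posterior is then P(jar A | data) = 0.0032858, P(jar B | data) = 0.13308, P(jar C | data) = 0.19961, P(jar D | data) = 0.06518, P(jar E | data) = 0.59884.
Averaging over the posterior, P(green next | data) = (1/9)(0.0032858) + (1/2)(0.13308) + (1/2)(0.19961) + (2/7)(0.06518) + (3/4)(0.59884) = 0.63447.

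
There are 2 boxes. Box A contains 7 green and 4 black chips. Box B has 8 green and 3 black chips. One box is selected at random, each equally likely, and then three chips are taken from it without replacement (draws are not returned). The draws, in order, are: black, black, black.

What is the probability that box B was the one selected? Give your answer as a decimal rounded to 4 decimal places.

Compute the likelihood of the observed sequence for each case: P(data | box A) = (4/11)(3/10)(2/9) = 4/165; P(data | box B) = (3/11)(2/10)(1/9) = 1/165.
Multiplying each by its prior: 1/2 · 4/165 = 2/165, 1/2 · 1/165 = 1/330; these sum to 1/66.
So P(box B | data) = (1/330) / (1/66) = 1/5.

0.2000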